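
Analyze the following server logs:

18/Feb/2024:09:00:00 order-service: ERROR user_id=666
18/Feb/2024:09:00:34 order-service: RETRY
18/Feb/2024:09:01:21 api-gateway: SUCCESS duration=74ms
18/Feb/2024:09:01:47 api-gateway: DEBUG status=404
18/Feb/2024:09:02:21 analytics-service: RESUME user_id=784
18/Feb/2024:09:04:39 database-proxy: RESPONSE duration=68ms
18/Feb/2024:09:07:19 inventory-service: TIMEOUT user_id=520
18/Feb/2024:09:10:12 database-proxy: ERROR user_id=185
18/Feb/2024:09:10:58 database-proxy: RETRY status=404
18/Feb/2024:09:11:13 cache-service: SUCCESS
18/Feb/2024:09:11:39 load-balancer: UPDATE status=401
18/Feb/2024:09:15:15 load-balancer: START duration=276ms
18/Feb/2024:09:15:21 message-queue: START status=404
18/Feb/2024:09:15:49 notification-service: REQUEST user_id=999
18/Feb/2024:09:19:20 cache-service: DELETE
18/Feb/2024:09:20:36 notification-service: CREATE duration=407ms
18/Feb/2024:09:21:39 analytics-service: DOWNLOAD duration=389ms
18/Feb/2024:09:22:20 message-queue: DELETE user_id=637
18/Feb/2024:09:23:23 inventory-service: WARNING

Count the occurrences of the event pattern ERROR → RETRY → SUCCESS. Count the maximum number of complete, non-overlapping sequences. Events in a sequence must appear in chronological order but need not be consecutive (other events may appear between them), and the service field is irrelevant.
2

To count sequences:

1. Look for pattern: ERROR → RETRY → SUCCESS
2. Greedily scan the log in chronological order, matching each sequence element in turn (ignoring service)
3. Each time the full pattern completes, increment the count and restart matching from the next event
4. Complete non-overlapping sequences found: 2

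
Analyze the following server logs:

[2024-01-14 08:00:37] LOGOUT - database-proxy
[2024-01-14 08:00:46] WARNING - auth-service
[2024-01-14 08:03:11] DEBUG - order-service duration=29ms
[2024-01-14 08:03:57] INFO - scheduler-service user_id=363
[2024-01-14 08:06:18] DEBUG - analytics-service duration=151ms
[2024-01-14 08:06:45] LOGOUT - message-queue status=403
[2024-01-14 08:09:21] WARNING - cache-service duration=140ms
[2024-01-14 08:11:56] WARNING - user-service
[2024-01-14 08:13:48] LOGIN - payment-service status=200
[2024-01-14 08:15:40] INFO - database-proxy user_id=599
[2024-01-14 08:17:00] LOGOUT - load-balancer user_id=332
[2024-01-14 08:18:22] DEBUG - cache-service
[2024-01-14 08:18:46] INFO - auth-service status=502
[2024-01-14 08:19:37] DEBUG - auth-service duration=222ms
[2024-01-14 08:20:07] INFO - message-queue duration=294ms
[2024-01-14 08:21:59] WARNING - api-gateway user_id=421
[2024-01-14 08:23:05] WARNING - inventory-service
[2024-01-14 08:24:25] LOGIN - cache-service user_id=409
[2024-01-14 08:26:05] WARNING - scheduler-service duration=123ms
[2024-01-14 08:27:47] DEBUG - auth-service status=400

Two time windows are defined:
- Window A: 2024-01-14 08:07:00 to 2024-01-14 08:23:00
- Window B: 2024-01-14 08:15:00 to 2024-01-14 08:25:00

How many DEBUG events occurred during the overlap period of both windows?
2

To find overlap events:

1. Window A: 2024-01-14 08:07:00 to 2024-01-14 08:23:00
2. Window B: 2024-01-14 08:15:00 to 2024-01-14 08:25:00
3. Overlap period: 2024-01-14 08:15:00 to 2024-01-14 08:23:00
4. Count DEBUG events in overlap: 2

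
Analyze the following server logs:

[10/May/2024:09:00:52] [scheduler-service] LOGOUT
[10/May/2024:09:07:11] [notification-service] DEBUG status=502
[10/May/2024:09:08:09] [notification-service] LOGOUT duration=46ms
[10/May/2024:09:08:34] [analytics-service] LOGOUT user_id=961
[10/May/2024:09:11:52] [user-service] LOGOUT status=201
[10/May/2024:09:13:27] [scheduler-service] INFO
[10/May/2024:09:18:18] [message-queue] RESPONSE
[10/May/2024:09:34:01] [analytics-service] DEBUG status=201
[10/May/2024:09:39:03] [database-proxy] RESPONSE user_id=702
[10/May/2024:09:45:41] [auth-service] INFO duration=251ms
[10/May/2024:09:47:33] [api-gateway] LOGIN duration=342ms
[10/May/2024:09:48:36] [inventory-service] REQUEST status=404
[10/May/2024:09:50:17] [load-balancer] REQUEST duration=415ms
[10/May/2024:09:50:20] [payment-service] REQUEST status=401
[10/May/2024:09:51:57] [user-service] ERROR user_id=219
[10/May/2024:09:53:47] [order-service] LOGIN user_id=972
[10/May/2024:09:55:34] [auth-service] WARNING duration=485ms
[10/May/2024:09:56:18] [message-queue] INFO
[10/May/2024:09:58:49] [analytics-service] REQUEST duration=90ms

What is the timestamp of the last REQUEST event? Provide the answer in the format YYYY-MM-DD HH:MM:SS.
2024-05-10 09:58:49

To find the last event:

1. Filter for all REQUEST events
2. Sort by timestamp
3. Select the last one
4. Timestamp: 2024-05-10 09:58:49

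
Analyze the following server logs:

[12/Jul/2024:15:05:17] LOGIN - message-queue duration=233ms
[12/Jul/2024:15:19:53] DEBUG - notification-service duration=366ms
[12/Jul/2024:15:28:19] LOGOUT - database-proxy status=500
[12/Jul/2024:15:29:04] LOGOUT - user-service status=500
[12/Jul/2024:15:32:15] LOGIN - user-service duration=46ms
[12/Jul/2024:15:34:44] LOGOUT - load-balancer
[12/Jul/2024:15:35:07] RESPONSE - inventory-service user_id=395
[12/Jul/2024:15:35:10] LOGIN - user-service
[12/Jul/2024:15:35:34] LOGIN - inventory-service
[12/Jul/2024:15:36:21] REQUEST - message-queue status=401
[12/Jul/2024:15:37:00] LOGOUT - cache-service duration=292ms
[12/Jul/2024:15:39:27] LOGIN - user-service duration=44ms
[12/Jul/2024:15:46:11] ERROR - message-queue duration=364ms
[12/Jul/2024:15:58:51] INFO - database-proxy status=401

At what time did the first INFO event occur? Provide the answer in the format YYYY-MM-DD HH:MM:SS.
2024-07-12 15:58:51

To find the first event:

1. Filter for all INFO events
2. Sort by timestamp
3. Select the first one
4. Timestamp: 2024-07-12 15:58:51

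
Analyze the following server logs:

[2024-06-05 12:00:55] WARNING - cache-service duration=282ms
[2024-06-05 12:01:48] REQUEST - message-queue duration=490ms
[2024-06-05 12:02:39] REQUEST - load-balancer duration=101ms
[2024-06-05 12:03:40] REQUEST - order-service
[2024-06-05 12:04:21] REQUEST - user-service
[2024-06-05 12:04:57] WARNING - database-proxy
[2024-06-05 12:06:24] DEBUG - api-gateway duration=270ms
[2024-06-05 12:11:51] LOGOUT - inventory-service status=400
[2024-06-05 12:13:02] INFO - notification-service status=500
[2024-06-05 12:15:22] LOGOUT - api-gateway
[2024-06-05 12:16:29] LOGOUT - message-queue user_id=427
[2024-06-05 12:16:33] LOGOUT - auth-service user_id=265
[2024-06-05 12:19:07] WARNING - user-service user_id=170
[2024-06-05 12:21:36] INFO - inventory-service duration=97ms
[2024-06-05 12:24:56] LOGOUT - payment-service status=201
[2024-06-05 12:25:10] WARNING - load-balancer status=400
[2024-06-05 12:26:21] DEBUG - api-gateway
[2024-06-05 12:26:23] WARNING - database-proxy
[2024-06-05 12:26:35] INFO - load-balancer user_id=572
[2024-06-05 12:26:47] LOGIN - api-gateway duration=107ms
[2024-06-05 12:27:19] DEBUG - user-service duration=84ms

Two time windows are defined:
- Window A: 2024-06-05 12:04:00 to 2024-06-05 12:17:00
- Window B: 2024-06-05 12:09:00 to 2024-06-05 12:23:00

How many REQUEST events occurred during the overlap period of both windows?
0

To find overlap events:

1. Window A: 2024-06-05 12:04:00 to 2024-06-05 12:17:00
2. Window B: 2024-06-05 12:09:00 to 2024-06-05 12:23:00
3. Overlap period: 2024-06-05 12:09:00 to 2024-06-05 12:17:00
4. Count REQUEST events in overlap: 0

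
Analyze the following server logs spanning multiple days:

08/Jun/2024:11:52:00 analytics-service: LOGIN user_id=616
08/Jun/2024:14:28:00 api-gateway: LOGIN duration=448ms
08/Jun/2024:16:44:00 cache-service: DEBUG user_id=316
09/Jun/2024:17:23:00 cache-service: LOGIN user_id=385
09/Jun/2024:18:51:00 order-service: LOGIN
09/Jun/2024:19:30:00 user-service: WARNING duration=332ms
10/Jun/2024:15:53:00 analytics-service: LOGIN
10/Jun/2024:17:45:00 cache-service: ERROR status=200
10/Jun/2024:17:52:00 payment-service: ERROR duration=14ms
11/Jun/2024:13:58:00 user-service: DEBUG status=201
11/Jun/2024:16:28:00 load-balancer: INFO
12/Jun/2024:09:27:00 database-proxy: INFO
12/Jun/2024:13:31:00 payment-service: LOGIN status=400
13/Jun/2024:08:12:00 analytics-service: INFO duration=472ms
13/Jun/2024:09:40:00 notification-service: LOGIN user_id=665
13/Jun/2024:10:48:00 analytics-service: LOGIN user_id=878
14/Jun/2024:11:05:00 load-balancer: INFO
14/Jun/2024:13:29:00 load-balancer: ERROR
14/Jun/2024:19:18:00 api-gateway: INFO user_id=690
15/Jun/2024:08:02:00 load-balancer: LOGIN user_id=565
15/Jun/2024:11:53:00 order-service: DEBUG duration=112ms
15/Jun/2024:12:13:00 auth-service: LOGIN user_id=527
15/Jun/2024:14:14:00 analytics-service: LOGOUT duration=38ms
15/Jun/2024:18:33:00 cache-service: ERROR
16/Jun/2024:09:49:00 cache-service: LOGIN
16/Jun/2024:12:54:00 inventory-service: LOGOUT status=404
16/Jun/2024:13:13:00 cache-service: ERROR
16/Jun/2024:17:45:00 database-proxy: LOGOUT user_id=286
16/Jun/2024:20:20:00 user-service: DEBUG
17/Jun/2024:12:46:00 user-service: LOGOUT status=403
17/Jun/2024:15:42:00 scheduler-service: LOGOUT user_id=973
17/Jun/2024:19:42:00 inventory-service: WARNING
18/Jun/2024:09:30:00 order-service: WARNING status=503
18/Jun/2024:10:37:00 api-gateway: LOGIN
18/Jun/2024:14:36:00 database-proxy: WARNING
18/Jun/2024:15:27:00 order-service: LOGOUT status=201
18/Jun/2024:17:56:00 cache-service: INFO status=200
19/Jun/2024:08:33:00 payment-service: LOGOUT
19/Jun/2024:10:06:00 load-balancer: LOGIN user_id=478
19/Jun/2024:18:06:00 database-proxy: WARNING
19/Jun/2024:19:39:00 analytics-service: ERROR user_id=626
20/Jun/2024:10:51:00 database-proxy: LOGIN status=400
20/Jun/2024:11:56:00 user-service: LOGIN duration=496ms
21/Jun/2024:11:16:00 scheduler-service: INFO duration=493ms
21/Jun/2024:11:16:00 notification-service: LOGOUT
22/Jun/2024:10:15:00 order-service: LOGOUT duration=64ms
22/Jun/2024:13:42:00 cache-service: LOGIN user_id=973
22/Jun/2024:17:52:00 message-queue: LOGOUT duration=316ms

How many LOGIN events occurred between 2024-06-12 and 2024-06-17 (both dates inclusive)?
6

To filter by date range:

1. Date range: 2024-06-12 through 2024-06-17, both dates inclusive
2. Filter for LOGIN events whose date falls in this range
3. Count matching events: 6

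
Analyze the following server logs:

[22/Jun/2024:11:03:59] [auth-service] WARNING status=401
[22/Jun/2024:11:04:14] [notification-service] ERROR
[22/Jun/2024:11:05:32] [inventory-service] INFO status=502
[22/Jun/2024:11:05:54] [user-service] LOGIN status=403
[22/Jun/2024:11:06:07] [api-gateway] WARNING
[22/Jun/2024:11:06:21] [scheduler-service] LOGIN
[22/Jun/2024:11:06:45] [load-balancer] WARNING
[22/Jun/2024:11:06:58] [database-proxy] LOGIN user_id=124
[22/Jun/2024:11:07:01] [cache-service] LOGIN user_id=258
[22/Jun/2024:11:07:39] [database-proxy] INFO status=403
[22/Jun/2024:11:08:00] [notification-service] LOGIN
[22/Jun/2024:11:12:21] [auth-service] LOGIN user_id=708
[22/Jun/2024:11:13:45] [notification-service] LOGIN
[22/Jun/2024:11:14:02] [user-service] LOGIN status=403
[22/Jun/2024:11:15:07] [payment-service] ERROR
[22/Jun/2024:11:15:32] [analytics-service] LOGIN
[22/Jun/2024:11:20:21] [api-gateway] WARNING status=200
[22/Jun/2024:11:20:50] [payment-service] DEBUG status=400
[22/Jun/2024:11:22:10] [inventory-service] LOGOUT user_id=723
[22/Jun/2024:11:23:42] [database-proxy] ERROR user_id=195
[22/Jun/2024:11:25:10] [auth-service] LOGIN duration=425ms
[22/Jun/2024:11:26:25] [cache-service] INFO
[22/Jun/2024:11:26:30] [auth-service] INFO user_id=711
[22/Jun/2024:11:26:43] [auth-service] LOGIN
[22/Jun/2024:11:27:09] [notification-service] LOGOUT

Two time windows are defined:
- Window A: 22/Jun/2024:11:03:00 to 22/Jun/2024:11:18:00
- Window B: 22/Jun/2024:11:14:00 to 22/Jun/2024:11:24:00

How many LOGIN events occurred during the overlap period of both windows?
2

To find overlap events:

1. Window A: 22/Jun/2024:11:03:00 to 22/Jun/2024:11:18:00
2. Window B: 22/Jun/2024:11:14:00 to 22/Jun/2024:11:24:00
3. Overlap period: 22/Jun/2024:11:14:00 to 22/Jun/2024:11:18:00
4. Count LOGIN events in overlap: 2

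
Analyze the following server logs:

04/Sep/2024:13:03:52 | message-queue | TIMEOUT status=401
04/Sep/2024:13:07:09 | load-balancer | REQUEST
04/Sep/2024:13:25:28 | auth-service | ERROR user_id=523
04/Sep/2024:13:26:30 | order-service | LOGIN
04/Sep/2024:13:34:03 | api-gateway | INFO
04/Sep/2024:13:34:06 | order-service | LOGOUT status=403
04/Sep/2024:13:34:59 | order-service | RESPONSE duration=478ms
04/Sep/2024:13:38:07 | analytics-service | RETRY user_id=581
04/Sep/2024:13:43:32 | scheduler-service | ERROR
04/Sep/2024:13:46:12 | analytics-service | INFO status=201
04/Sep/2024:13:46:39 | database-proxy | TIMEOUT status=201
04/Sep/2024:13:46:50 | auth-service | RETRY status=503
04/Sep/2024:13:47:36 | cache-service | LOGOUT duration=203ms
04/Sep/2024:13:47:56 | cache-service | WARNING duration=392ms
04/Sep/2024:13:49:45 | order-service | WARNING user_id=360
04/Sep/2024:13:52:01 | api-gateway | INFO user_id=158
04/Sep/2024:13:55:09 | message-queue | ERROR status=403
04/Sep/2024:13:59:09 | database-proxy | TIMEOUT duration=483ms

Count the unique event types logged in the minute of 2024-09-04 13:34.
3

To count unique event types:

1. Filter events in the minute starting at 2024-09-04 13:34
2. Extract event types from matching entries
3. Count unique types: 3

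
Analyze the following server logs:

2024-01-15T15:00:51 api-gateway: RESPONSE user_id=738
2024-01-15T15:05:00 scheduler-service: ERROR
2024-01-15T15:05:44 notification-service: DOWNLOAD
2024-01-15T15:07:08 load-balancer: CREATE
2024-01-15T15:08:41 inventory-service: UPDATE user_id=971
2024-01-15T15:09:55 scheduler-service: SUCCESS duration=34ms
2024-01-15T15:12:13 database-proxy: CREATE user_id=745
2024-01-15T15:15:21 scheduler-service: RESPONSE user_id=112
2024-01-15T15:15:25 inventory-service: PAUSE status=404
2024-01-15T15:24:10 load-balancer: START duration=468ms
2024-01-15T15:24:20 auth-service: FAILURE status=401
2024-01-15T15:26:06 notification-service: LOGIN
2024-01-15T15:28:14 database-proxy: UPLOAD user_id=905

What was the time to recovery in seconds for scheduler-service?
295

To calculate recovery time:

1. Find ERROR event for scheduler-service: 2024-01-15T15:05:00
2. Find next SUCCESS event for scheduler-service: 2024-01-15T15:09:55
3. Recovery time: 2024-01-15T15:09:55 - 2024-01-15T15:05:00 = 295 seconds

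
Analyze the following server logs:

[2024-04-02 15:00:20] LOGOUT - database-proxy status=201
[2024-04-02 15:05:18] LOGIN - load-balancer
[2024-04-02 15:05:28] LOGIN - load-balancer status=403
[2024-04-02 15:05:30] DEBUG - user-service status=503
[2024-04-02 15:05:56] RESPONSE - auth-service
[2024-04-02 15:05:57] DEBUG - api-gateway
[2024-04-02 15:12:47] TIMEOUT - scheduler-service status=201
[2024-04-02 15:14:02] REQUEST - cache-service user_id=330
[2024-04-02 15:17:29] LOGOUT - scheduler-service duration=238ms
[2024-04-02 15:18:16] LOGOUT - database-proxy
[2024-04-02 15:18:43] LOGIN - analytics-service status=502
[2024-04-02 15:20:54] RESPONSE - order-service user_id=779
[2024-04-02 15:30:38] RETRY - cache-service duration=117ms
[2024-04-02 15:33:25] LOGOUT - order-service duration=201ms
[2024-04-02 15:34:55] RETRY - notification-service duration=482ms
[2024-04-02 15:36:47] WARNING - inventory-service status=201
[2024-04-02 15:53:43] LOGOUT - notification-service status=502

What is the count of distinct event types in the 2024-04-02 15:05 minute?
3

To count unique event types:

1. Filter events in the minute starting at 2024-04-02 15:05
2. Extract event types from matching entries
3. Count unique types: 3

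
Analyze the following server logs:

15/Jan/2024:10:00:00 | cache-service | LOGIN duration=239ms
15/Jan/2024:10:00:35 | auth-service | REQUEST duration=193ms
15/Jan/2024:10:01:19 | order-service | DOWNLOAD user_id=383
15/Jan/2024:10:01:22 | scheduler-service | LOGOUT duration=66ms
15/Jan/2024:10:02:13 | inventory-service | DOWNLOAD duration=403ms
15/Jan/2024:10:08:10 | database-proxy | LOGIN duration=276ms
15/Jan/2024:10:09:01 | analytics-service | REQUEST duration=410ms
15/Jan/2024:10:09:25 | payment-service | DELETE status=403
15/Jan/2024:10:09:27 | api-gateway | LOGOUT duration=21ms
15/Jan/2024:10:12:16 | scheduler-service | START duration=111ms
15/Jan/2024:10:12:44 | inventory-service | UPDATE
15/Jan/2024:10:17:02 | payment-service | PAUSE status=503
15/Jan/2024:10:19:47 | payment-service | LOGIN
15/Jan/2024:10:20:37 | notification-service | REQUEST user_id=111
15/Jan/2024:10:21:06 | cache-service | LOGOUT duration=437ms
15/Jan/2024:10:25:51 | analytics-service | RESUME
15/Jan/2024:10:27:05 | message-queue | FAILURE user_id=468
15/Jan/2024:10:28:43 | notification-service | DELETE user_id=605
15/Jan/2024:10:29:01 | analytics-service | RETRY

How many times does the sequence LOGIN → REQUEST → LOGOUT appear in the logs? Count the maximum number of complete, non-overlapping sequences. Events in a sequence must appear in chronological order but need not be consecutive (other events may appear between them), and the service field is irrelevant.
3

To count sequences:

1. Look for pattern: LOGIN → REQUEST → LOGOUT
2. Greedily scan the log in chronological order, matching each sequence element in turn (ignoring service)
3. Each time the full pattern completes, increment the count and restart matching from the next event
4. Complete non-overlapping sequences found: 3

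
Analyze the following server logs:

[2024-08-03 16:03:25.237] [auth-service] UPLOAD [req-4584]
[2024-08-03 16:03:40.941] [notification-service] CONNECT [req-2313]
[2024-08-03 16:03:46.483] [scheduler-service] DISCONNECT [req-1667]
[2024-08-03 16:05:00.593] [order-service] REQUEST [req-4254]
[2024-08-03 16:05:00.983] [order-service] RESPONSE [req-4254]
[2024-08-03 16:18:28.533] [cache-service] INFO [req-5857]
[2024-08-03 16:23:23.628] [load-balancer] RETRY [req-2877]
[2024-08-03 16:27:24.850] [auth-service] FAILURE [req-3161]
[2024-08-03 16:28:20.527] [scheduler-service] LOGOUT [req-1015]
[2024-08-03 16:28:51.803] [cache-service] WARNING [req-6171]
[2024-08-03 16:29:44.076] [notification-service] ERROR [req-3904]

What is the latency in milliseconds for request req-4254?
390

To calculate latency:

1. Find REQUEST with id req-4254: 2024-08-03 16:05:00.593
2. Find RESPONSE with id req-4254: 2024-08-03 16:05:00.983
3. Latency: 2024-08-03 16:05:00.983 - 2024-08-03 16:05:00.593 = 390ms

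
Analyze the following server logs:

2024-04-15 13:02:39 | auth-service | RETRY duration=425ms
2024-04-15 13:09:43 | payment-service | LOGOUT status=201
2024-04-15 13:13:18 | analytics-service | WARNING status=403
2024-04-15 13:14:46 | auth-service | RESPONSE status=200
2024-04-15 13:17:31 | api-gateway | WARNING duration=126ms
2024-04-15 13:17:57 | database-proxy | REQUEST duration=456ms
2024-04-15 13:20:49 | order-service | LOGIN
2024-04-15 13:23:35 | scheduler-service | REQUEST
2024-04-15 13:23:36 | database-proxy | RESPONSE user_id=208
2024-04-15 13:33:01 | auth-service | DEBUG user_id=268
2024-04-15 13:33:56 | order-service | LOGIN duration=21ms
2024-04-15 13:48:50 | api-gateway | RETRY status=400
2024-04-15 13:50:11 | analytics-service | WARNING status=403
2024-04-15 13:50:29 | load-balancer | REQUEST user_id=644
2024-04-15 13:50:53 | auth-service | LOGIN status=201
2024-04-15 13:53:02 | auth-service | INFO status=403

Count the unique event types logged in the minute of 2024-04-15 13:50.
3

To count unique event types:

1. Filter events in the minute starting at 2024-04-15 13:50
2. Extract event types from matching entries
3. Count unique types: 3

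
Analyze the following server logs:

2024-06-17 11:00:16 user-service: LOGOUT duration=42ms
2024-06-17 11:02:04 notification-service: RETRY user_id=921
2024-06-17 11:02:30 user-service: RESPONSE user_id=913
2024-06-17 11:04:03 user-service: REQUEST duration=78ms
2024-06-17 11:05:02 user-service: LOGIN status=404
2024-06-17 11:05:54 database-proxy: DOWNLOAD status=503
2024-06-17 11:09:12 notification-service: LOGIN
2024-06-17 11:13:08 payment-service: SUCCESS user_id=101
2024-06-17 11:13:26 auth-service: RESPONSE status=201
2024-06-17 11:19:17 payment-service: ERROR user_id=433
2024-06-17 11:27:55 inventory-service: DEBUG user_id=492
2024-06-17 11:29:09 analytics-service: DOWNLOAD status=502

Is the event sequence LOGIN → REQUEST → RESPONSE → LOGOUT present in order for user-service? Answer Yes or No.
No

To verify sequence order:

1. Find all events in sequence LOGIN → REQUEST → RESPONSE → LOGOUT for user-service
2. Extract their timestamps
3. Check if timestamps are in ascending order
4. Result: No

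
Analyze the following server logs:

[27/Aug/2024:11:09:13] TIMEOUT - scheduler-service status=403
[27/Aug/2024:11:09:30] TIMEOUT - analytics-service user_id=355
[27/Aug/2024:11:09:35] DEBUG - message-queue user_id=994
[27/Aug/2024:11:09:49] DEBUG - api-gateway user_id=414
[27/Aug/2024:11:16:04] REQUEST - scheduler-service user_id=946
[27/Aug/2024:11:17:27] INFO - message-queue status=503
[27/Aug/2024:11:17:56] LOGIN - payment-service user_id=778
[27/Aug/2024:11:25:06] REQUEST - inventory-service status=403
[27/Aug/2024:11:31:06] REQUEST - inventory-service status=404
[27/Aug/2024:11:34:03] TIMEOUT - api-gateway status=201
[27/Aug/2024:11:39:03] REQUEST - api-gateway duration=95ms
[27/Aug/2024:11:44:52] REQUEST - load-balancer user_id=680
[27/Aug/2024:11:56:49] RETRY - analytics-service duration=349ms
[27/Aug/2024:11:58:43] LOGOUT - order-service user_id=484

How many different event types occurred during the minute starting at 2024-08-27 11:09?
2

To count unique event types:

1. Filter events in the minute starting at 2024-08-27 11:09
2. Extract event types from matching entries
3. Count unique types: 2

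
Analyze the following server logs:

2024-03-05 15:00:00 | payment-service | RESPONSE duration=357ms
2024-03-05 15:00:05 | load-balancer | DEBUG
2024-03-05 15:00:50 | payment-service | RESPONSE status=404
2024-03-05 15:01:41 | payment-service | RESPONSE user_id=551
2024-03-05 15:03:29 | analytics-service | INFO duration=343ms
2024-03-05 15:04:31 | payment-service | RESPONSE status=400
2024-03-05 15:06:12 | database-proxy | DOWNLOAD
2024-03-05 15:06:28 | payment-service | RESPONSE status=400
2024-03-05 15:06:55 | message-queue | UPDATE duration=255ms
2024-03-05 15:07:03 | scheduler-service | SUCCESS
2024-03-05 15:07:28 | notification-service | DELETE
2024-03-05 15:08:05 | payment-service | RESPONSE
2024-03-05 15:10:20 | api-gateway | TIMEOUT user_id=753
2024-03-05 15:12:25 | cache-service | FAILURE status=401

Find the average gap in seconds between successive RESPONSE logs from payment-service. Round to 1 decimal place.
97.0

To calculate average interval:

1. Find all RESPONSE events for payment-service in order
2. Calculate time gaps between consecutive events
3. Compute mean of gaps: 485 / 5 = 97.0 seconds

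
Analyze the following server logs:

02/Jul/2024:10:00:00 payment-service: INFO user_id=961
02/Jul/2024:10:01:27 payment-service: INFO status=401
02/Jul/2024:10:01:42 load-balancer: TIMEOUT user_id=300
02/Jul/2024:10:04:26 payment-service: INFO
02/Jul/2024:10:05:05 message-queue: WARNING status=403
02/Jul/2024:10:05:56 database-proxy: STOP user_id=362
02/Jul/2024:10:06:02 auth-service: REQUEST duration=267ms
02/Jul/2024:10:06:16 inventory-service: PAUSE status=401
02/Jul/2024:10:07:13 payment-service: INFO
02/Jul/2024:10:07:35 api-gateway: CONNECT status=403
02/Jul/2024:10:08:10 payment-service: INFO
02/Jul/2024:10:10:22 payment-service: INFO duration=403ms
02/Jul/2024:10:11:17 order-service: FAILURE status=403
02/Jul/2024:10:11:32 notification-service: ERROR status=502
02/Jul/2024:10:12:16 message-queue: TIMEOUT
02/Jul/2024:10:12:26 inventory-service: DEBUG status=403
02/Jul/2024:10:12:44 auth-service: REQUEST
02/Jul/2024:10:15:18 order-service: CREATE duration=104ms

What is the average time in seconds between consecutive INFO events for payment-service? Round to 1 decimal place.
124.4

To calculate average interval:

1. Find all INFO events for payment-service in order
2. Calculate time gaps between consecutive events
3. Compute mean of gaps: 622 / 5 = 124.4 seconds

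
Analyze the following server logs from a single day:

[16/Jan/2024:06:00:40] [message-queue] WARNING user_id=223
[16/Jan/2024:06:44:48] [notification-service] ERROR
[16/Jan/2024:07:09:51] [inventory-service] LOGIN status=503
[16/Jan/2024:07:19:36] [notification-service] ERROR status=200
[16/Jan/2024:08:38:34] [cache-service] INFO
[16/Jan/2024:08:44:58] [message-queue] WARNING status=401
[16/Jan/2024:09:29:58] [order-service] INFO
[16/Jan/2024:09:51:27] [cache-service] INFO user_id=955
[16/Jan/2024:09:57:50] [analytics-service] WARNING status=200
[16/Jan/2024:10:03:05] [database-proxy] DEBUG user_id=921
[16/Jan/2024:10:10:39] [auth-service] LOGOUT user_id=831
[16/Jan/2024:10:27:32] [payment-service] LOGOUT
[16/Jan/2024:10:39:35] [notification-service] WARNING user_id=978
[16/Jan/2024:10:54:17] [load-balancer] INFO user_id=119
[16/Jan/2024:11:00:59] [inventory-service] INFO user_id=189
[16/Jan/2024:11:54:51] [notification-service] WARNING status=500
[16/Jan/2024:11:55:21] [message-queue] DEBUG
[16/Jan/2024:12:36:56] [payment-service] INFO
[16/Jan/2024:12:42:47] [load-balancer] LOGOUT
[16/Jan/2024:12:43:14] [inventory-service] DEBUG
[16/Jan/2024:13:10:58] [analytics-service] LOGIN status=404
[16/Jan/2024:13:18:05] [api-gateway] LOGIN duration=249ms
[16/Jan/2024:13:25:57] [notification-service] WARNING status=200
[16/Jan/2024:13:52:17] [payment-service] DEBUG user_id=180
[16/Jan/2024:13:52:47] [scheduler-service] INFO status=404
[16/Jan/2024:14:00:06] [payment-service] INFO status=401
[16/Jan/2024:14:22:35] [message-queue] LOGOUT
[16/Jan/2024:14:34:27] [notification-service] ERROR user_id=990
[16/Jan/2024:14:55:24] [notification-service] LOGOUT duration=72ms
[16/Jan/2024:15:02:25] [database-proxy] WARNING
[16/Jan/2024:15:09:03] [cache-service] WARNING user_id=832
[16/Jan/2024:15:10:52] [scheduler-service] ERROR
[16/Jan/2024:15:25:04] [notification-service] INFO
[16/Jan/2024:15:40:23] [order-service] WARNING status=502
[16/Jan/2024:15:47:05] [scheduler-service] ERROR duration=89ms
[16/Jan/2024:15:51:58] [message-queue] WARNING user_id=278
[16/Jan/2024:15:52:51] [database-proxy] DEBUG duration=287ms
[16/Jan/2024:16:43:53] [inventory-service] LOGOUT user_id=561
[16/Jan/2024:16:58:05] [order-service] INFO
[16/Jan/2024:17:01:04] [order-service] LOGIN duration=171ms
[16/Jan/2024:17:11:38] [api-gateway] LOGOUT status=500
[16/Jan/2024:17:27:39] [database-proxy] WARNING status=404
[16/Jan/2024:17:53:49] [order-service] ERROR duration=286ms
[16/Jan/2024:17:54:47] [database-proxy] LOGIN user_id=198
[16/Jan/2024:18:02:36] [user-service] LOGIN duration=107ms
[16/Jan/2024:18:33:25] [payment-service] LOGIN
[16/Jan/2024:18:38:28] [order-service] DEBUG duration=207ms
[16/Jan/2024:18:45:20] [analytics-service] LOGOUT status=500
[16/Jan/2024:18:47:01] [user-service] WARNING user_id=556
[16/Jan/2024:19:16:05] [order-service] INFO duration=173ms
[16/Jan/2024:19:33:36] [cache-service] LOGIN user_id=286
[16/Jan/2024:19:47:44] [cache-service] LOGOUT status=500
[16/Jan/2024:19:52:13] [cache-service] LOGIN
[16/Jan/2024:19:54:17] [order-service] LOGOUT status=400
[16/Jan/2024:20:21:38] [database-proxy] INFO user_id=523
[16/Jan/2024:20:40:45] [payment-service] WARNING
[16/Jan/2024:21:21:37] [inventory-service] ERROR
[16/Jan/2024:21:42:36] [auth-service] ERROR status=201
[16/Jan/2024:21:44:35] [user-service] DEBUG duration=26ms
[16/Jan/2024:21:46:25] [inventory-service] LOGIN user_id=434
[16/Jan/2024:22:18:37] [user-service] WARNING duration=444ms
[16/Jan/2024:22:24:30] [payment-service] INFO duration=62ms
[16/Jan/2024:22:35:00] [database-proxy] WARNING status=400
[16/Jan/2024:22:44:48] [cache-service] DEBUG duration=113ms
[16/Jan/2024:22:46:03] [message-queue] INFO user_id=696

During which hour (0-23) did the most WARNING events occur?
15

To find the peak hour:

1. Group all WARNING events by hour
2. Count events in each hour
3. Find hour with maximum count
4. Peak hour: 15 (with 4 events)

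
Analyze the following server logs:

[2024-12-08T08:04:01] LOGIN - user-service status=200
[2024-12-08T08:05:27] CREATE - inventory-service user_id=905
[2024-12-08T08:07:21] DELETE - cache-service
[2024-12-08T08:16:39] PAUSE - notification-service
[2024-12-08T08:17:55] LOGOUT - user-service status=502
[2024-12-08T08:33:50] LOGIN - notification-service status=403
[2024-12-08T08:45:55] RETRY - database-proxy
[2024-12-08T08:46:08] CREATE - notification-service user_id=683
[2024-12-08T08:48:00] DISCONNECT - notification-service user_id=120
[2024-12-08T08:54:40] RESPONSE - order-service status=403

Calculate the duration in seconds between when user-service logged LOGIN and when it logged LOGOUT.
834

To find the time between events:

1. Locate the first LOGIN event for user-service: 2024-12-08T08:04:01
2. Locate the first LOGOUT event for user-service: 2024-12-08T08:17:55
3. Calculate the difference: 2024-12-08T08:17:55 - 2024-12-08T08:04:01 = 834 seconds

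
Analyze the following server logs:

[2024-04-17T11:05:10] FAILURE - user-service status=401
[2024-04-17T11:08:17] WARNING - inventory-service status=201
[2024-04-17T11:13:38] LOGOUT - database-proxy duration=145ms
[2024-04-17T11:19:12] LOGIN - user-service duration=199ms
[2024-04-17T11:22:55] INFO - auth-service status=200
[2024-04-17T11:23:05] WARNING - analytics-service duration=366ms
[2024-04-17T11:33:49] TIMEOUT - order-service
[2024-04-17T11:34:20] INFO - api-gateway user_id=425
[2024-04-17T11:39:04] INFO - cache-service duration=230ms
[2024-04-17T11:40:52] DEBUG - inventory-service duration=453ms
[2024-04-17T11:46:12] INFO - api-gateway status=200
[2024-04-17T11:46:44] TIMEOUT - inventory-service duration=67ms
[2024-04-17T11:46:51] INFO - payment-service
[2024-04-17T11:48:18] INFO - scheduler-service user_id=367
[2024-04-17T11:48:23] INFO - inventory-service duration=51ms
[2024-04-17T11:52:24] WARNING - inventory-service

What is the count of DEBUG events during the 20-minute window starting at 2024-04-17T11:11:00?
0

To count events in the time window:

1. Window boundaries: 2024-04-17T11:11:00 to 2024-04-17T11:31:00
2. Filter for DEBUG events within this window
3. Count matching events: 0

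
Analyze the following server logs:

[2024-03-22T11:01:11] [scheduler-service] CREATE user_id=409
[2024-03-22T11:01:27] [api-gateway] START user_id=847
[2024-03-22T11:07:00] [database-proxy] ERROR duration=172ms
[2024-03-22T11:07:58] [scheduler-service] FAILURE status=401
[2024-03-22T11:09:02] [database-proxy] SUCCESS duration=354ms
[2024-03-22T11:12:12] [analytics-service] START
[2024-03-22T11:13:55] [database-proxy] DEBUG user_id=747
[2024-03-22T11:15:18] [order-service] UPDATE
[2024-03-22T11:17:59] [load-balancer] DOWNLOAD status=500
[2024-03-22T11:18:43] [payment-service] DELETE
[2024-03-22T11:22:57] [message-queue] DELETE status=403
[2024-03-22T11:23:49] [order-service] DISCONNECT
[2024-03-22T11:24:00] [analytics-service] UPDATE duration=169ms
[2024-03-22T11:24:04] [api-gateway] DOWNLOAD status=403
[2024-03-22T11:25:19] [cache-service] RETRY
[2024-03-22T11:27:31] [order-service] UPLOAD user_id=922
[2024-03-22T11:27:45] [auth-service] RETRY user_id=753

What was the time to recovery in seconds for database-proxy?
122

To calculate recovery time:

1. Find ERROR event for database-proxy: 2024-03-22T11:07:00
2. Find next SUCCESS event for database-proxy: 2024-03-22T11:09:02
3. Recovery time: 2024-03-22T11:09:02 - 2024-03-22T11:07:00 = 122 seconds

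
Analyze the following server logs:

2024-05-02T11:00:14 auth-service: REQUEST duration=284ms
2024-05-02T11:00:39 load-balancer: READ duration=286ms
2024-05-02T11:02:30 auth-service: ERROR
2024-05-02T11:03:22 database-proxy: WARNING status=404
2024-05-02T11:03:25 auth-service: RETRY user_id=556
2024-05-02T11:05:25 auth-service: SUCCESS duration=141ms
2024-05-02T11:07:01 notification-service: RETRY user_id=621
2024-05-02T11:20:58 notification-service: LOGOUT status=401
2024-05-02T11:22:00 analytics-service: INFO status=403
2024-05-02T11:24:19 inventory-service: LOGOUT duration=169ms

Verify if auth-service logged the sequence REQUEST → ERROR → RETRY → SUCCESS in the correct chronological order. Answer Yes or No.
Yes

To verify sequence order:

1. Find all events in sequence REQUEST → ERROR → RETRY → SUCCESS for auth-service
2. Extract their timestamps
3. Check if timestamps are in ascending order
4. Result: Yes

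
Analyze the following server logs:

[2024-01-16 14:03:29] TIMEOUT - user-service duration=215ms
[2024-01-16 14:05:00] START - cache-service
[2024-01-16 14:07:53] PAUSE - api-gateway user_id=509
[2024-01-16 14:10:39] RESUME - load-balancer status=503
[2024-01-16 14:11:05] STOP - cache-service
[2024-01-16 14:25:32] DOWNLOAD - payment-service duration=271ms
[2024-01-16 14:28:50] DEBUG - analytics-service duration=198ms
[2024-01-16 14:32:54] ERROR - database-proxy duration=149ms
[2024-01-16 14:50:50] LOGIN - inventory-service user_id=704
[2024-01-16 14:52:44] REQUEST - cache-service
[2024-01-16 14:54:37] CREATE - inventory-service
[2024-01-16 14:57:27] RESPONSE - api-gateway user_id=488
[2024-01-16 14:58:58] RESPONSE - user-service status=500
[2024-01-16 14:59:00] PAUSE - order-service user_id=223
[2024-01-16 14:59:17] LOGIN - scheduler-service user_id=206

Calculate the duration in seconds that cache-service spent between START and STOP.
365

To calculate state duration:

1. Find START event for cache-service: 2024-01-16 14:05:00
2. Find STOP event for cache-service: 2024-01-16 14:11:05
3. Calculate duration: 2024-01-16 14:11:05 - 2024-01-16 14:05:00 = 365 seconds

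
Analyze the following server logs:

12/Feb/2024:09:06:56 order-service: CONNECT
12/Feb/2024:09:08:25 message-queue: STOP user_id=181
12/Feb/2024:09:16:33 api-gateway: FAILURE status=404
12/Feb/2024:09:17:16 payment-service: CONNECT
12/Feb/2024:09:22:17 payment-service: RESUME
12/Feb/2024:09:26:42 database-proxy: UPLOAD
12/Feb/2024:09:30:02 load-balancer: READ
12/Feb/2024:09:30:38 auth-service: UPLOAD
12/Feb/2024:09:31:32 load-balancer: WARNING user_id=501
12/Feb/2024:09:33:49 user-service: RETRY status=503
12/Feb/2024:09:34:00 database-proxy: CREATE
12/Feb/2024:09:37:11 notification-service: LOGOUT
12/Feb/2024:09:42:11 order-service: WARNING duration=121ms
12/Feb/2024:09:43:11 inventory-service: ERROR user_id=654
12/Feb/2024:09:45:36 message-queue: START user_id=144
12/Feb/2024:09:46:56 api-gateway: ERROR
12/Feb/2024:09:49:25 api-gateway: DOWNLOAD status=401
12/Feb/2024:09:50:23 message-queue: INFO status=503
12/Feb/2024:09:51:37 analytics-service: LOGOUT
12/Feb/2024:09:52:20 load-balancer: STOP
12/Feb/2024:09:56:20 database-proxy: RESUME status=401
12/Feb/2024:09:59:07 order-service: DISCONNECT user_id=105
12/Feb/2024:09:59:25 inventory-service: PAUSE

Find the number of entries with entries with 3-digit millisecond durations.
1

To find matching entries:

1. Pattern to match: entries with 3-digit millisecond durations
2. Scan each log entry for the pattern
3. Count matches: 1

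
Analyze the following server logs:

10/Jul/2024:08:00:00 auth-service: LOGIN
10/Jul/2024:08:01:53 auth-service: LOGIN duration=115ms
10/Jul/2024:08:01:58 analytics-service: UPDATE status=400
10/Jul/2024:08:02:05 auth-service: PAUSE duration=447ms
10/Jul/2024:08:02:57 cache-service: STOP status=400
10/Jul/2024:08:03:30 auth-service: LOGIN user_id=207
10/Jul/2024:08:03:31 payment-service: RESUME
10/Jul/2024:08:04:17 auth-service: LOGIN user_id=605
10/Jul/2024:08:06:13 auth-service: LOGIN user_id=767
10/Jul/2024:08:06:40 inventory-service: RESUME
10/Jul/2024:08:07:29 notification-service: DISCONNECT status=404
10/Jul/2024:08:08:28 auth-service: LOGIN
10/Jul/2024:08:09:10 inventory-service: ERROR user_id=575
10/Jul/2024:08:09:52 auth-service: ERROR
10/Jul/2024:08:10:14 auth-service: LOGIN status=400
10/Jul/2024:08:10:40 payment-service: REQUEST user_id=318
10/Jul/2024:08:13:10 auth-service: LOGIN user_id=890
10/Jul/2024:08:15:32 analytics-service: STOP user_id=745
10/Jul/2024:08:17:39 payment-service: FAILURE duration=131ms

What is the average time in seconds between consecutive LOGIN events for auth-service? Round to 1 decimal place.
112.9

To calculate average interval:

1. Find all LOGIN events for auth-service in order
2. Calculate time gaps between consecutive events
3. Compute mean of gaps: 790 / 7 = 112.9 seconds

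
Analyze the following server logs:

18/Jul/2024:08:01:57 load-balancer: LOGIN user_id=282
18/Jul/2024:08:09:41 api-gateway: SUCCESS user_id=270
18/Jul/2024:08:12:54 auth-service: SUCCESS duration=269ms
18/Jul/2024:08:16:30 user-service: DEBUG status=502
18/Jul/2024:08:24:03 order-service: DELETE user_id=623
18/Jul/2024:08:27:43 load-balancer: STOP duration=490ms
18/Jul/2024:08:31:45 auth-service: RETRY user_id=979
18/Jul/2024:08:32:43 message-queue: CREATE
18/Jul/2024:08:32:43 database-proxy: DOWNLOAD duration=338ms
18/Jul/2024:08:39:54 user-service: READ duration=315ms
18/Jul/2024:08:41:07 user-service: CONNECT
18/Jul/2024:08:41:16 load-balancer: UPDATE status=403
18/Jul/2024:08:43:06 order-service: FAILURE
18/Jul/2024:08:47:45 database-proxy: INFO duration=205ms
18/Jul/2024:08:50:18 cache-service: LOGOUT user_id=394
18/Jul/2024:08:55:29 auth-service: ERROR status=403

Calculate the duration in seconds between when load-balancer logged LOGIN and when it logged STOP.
1546

To find the time between events:

1. Locate the first LOGIN event for load-balancer: 18/Jul/2024:08:01:57
2. Locate the first STOP event for load-balancer: 18/Jul/2024:08:27:43
3. Calculate the difference: 18/Jul/2024:08:27:43 - 18/Jul/2024:08:01:57 = 1546 seconds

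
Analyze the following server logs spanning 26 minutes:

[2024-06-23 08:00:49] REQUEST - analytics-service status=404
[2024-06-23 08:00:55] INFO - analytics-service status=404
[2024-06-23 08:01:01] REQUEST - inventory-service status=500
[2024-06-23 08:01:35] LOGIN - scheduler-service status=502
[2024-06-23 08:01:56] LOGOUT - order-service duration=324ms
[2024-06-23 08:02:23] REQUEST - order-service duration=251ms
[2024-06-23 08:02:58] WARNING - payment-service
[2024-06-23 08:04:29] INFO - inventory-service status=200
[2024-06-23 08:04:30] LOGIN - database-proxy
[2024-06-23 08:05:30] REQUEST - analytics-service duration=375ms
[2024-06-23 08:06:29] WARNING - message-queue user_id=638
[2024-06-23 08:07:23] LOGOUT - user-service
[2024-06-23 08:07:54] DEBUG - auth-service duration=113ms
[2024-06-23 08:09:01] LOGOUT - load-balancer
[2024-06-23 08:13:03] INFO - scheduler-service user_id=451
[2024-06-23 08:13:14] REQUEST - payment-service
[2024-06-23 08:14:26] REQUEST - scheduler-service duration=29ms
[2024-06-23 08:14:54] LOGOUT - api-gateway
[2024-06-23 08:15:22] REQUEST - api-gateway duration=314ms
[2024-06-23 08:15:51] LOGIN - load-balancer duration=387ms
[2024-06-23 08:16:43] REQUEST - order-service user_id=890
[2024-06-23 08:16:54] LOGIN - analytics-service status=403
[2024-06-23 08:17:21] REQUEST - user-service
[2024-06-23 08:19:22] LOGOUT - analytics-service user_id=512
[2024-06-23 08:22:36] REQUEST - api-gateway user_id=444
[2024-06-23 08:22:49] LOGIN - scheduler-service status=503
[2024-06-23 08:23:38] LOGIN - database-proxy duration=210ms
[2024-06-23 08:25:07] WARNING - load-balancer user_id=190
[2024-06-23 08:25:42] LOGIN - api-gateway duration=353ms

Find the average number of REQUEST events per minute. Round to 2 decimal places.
0.38

To calculate the rate:

1. Count total REQUEST events: 10
2. Total time period: 26 minutes
3. Rate = 10 / 26 = 0.38 events per minute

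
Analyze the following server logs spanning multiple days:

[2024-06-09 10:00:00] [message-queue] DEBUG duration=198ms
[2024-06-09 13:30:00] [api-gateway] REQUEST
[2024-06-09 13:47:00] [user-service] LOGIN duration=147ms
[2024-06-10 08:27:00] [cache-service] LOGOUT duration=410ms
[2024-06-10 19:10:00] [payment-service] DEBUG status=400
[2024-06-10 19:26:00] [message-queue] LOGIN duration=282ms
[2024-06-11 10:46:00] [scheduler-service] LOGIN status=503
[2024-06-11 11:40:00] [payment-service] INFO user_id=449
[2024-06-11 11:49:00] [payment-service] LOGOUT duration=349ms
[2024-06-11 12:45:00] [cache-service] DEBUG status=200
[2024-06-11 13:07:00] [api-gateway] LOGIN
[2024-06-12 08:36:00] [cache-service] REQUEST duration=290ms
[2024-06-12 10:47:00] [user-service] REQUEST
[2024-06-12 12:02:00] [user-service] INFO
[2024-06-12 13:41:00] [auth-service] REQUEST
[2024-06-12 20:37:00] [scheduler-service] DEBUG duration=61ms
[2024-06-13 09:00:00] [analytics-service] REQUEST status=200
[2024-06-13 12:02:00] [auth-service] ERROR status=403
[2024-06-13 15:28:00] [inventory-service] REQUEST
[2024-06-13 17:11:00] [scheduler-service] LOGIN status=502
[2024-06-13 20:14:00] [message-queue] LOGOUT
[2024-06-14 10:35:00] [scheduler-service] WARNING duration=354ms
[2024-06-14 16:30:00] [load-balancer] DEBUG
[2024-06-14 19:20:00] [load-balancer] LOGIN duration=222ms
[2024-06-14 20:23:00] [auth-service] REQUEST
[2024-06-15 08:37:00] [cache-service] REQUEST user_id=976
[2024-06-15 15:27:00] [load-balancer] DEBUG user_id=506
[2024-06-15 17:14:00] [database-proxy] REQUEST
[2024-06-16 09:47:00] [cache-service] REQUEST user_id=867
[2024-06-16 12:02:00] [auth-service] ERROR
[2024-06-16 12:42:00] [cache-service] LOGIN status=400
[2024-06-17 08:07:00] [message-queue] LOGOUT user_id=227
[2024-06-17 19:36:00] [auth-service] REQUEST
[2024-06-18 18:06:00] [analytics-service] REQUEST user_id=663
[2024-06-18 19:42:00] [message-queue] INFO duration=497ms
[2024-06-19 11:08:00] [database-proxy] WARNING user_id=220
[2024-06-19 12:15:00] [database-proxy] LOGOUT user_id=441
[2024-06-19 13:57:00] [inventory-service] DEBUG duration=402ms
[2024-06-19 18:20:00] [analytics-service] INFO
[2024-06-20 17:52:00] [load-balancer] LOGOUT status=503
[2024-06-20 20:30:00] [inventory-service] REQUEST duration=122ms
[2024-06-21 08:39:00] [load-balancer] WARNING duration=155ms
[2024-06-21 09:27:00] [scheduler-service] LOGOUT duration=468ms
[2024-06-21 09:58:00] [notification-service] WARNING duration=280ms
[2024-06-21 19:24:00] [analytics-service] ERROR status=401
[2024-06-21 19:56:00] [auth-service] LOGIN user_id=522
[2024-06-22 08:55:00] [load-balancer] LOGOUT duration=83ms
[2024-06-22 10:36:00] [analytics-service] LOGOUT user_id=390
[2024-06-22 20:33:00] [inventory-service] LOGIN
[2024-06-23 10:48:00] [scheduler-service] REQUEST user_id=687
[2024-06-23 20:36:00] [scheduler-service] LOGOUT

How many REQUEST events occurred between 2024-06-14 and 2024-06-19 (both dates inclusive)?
6

To filter by date range:

1. Date range: 2024-06-14 through 2024-06-19, both dates inclusive
2. Filter for REQUEST events whose date falls in this range
3. Count matching events: 6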